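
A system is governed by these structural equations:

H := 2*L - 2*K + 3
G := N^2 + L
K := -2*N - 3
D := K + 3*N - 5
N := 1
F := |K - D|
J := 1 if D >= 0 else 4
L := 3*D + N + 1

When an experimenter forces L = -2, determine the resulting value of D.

Under do(L=-2), the mechanism L := 3*D + N + 1 is discarded; L is fixed at -2.
Since D is not a descendant of the intervened variable, it is unaffected.
K = -2*N - 3  [with N=1]  = -5
D = K + 3*N - 5  [with K=-5, N=1]  = -7

-7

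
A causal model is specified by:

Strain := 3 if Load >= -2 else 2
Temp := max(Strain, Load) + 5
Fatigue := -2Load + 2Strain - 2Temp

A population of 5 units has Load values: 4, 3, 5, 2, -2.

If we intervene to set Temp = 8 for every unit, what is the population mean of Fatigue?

Every unit gets Temp=8 under the intervention. Fatigue values become -18, -16, -20, -14, -6; E[Fatigue|do(Temp=8)] = -14.8.

-14.8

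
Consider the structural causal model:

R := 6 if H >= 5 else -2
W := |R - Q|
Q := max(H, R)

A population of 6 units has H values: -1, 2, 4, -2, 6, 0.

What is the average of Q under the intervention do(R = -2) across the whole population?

Under do(R=-2), R's equation is replaced by R=-2 for every unit. Per-unit Q: -1, 2, 4, -2, 6, 0. Mean = 1.5.

1.5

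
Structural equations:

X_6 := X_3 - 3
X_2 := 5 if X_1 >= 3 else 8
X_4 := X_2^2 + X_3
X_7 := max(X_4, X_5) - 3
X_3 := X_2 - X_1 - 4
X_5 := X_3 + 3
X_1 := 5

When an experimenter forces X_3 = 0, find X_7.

The intervention breaks the incoming arrows to X_3: X_3 := X_2 - X_1 - 4 no longer applies, and X_3 = 0.
X_2 = 5 if X_1 >= 3 else 8  [with X_1=5]  = 5
X_4 = X_2^2 + X_3  [with X_2=5, X_3=0]  = 25
X_5 = X_3 + 3  [with X_3=0]  = 3
X_7 = max(X_4, X_5) - 3  [with X_4=25, X_5=3]  = 22

22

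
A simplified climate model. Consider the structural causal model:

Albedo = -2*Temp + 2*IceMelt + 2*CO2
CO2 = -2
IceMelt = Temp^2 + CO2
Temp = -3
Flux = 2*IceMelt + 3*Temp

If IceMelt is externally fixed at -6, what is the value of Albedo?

-10

The intervention breaks the incoming arrows to IceMelt: IceMelt = Temp^2 + CO2 no longer applies, and IceMelt = -6.
Albedo = -2*Temp + 2*IceMelt + 2*CO2  [with Temp=-3, IceMelt=-6, CO2=-2]  = -10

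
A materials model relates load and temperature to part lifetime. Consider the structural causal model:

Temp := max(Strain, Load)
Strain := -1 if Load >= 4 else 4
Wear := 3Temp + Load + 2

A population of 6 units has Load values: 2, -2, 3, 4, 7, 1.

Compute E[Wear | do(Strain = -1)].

12.5

Every unit gets Strain=-1 under the intervention. Wear values become 10, -3, 14, 18, 30, 6; E[Wear|do(Strain=-1)] = 12.5.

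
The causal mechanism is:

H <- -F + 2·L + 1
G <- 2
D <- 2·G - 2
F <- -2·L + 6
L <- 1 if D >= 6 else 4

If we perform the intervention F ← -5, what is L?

Under do(F=-5), the mechanism F <- -2·L + 6 is discarded; F is fixed at -5.
Since L is not a descendant of the intervened variable, it is unaffected.
D = 2·G - 2  [with G=2]  = 2
L = 1 if D >= 6 else 4  [with D=2]  = 4

4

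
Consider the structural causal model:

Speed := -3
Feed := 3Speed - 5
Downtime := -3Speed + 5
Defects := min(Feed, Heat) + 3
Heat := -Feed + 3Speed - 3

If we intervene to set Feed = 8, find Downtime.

14

do(Feed=8) replaces the equation Feed := 3Speed - 5 with the constant Feed = 8.
Since Downtime is not a descendant of the intervened variable, it is unaffected.
Downtime = -3Speed + 5  [with Speed=-3]  = 14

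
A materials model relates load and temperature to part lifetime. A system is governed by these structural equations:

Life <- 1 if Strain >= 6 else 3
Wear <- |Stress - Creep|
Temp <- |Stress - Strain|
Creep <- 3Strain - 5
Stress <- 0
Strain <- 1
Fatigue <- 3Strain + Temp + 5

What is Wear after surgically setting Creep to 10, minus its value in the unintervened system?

8

Intervening sets Creep = 10 and removes its equation (Creep <- 3Strain - 5).
Wear = |Stress - Creep|  [with Stress=0, Creep=10]  = 10
Without intervention: Creep = 3Strain - 5  [with Strain=1]  = -2; Wear = |Stress - Creep|  [with Stress=0, Creep=-2]  = 2.
Change = 10 − 2 = 8.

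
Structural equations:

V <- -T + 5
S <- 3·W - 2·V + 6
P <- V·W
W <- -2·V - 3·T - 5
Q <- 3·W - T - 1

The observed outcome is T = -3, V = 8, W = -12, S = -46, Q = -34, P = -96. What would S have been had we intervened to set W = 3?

-1

The intervention breaks the incoming arrows to W: W <- -2·V - 3·T - 5 no longer applies, and W = 3.
V = -T + 5  [with T=-3]  = 8
S = 3·W - 2·V + 6  [with W=3, V=8]  = -1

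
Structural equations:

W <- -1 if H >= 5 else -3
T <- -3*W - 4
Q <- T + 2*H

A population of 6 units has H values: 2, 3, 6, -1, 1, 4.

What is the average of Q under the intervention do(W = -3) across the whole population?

Every unit gets W=-3 under the intervention. Q values become 9, 11, 17, 3, 7, 13; E[Q|do(W=-3)] = 10.

10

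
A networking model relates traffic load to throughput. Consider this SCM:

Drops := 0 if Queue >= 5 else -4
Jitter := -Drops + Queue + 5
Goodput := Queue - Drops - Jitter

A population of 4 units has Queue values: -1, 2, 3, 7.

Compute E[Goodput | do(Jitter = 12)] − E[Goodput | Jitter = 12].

-1.25

The intervention sets Jitter=12 in all 4 units regardless of Queue. Recomputing Goodput per unit gives -9, -6, -5, -5; average -6.25.
Observing Jitter=12 restricts to units where Jitter's equation naturally yields 12: Queue ∈ {3, 7}. In that subpopulation Goodput = -5, -5, mean -5.
Difference = -6.25 − (-5) = -1.25.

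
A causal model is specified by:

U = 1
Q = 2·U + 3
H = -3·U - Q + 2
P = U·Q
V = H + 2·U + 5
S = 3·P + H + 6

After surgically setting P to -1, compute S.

Under do(P=-1), the mechanism P = U·Q is discarded; P is fixed at -1.
Q = 2·U + 3  [with U=1]  = 5
H = -3·U - Q + 2  [with U=1, Q=5]  = -6
S = 3·P + H + 6  [with P=-1, H=-6]  = -3

-3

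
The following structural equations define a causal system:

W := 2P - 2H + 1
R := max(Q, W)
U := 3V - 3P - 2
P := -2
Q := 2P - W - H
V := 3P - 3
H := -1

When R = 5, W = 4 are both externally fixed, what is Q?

-7

Under do(R = 5, W = 4), each intervened variable's structural equation is replaced by its fixed value.
Q = 2P - W - H  [with P=-2, W=4, H=-1]  = -7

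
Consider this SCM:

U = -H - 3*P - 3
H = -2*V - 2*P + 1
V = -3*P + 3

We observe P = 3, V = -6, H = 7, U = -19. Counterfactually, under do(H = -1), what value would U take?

The intervention breaks the incoming arrows to H: H = -2*V - 2*P + 1 no longer applies, and H = -1.
U = -H - 3*P - 3  [with H=-1, P=3]  = -11

-11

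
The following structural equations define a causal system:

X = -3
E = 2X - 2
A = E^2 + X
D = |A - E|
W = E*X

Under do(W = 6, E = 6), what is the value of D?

Setting W = 6, E = 6 by intervention discards those variables' equations.
A = E^2 + X  [with E=6, X=-3]  = 33
D = |A - E|  [with A=33, E=6]  = 27

27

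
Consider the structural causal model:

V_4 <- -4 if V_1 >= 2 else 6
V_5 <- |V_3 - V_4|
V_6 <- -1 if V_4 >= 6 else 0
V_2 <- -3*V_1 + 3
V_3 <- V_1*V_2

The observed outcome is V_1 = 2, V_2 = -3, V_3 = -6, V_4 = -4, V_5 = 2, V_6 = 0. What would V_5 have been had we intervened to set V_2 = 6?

16

do(V_2=6) replaces the equation V_2 <- -3*V_1 + 3 with the constant V_2 = 6.
V_3 = V_1*V_2  [with V_1=2, V_2=6]  = 12
V_4 = -4 if V_1 >= 2 else 6  [with V_1=2]  = -4
V_5 = |V_3 - V_4|  [with V_3=12, V_4=-4]  = 16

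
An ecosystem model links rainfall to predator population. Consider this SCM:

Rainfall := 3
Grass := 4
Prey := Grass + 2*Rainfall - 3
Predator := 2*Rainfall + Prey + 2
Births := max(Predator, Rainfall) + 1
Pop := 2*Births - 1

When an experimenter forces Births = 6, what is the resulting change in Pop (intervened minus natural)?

-20

The intervention breaks the incoming arrows to Births: Births := max(Predator, Rainfall) + 1 no longer applies, and Births = 6.
Pop = 2*Births - 1  [with Births=6]  = 11
Without intervention: Prey = Grass + 2*Rainfall - 3  [with Grass=4, Rainfall=3]  = 7; Predator = 2*Rainfall + Prey + 2  [with Rainfall=3, Prey=7]  = 15; Births = max(Predator, Rainfall) + 1  [with Predator=15, Rainfall=3]  = 16; Pop = 2*Births - 1  [with Births=16]  = 31.
Change = 11 − 31 = -20.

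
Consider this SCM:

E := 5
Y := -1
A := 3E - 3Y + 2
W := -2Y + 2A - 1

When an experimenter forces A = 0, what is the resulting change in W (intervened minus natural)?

The intervention breaks the incoming arrows to A: A := 3E - 3Y + 2 no longer applies, and A = 0.
W = -2Y + 2A - 1  [with Y=-1, A=0]  = 1
Without intervention: A = 3E - 3Y + 2  [with E=5, Y=-1]  = 20; W = -2Y + 2A - 1  [with Y=-1, A=20]  = 41.
Change = 1 − 41 = -40.

-40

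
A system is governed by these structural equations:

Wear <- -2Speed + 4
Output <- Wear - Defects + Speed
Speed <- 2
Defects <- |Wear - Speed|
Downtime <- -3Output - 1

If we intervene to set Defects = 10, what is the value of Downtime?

do(Defects=10) replaces the equation Defects <- |Wear - Speed| with the constant Defects = 10.
Wear = -2Speed + 4  [with Speed=2]  = 0
Output = Wear - Defects + Speed  [with Wear=0, Defects=10, Speed=2]  = -8
Downtime = -3Output - 1  [with Output=-8]  = 23

23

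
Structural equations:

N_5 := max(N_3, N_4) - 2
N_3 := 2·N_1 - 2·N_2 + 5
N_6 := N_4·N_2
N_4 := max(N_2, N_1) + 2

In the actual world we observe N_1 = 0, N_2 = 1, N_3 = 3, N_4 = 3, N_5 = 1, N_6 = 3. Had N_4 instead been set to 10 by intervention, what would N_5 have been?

8

Intervening sets N_4 = 10 and removes its equation (N_4 := max(N_2, N_1) + 2).
N_3 = 2·N_1 - 2·N_2 + 5  [with N_1=0, N_2=1]  = 3
N_5 = max(N_3, N_4) - 2  [with N_3=3, N_4=10]  = 8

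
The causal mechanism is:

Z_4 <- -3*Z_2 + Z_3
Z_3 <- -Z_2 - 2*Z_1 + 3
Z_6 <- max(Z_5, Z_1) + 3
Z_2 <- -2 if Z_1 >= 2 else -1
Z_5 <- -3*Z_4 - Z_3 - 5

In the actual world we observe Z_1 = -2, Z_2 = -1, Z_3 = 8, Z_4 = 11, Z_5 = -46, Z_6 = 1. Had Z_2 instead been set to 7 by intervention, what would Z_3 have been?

0

The intervention breaks the incoming arrows to Z_2: Z_2 <- -2 if Z_1 >= 2 else -1 no longer applies, and Z_2 = 7.
Z_3 = -Z_2 - 2*Z_1 + 3  [with Z_2=7, Z_1=-2]  = 0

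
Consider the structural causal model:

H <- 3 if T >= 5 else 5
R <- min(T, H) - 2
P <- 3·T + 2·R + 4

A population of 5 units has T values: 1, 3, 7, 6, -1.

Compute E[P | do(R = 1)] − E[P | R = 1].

Under do(R=1), R's equation is replaced by R=1 for every unit. Per-unit P: 9, 15, 27, 24, 3. Mean = 15.6.
Observing R=1 restricts to units where R's equation naturally yields 1: T ∈ {3, 7, 6}. In that subpopulation P = 15, 27, 24, mean 22.
Difference = 15.6 − 22 = -6.4.

-6.4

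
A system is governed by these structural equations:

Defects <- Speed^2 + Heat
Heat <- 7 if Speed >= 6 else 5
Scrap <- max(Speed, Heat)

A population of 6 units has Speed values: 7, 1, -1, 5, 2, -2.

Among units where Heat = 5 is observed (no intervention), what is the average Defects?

12

Observing Heat=5 restricts to units where Heat's equation naturally yields 5: Speed ∈ {1, -1, 5, 2, -2}. In that subpopulation Defects = 6, 6, 30, 9, 9, mean 12.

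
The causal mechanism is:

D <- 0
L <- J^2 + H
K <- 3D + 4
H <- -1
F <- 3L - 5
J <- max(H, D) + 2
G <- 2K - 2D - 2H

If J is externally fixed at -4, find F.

The intervention breaks the incoming arrows to J: J <- max(H, D) + 2 no longer applies, and J = -4.
L = J^2 + H  [with J=-4, H=-1]  = 15
F = 3L - 5  [with L=15]  = 40

40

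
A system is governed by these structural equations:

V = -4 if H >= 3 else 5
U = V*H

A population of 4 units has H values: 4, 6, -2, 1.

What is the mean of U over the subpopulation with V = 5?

-2.5

Observing V=5 restricts to units where V's equation naturally yields 5: H ∈ {-2, 1}. In that subpopulation U = -10, 5, mean -2.5.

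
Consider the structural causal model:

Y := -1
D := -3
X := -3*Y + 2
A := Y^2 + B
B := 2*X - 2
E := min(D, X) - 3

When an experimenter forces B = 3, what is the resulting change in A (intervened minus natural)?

The intervention breaks the incoming arrows to B: B := 2*X - 2 no longer applies, and B = 3.
A = Y^2 + B  [with Y=-1, B=3]  = 4
Without intervention: X = -3*Y + 2  [with Y=-1]  = 5; B = 2*X - 2  [with X=5]  = 8; A = Y^2 + B  [with Y=-1, B=8]  = 9.
Change = 4 − 9 = -5.

-5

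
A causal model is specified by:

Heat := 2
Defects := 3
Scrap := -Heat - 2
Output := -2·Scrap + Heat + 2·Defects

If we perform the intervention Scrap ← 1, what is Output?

The intervention breaks the incoming arrows to Scrap: Scrap := -Heat - 2 no longer applies, and Scrap = 1.
Output = -2·Scrap + Heat + 2·Defects  [with Scrap=1, Heat=2, Defects=3]  = 6

6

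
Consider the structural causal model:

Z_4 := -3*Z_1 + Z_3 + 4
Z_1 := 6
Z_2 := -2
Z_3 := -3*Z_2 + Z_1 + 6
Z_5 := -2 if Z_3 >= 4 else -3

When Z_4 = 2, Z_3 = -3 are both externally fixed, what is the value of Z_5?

-3

The joint intervention fixes Z_4 = 2, Z_3 = -3, removing each variable's own equation.
Z_5 = -2 if Z_3 >= 4 else -3  [with Z_3=-3]  = -3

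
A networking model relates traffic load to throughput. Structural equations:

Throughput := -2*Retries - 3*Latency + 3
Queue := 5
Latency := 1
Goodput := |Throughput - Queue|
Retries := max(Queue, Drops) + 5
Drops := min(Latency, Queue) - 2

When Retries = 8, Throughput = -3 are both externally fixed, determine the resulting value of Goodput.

8

The joint intervention fixes Retries = 8, Throughput = -3, removing each variable's own equation.
Goodput = |Throughput - Queue|  [with Throughput=-3, Queue=5]  = 8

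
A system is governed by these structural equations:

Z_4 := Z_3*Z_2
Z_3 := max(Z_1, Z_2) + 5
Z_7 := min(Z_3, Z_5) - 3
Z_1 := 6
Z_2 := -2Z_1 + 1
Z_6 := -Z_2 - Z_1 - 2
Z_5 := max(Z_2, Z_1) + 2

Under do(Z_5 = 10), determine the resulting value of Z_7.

Under do(Z_5=10), the mechanism Z_5 := max(Z_2, Z_1) + 2 is discarded; Z_5 is fixed at 10.
Z_2 = -2Z_1 + 1  [with Z_1=6]  = -11
Z_3 = max(Z_1, Z_2) + 5  [with Z_1=6, Z_2=-11]  = 11
Z_7 = min(Z_3, Z_5) - 3  [with Z_3=11, Z_5=10]  = 7

7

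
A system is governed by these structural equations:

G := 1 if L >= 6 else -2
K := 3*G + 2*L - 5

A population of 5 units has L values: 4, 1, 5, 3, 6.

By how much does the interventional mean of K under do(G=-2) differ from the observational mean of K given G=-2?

1.1

Under do(G=-2), G's equation is replaced by G=-2 for every unit. Per-unit K: -3, -9, -1, -5, 1. Mean = -3.4.
Conditioning on G=-2 selects the 4 unit(s) with L ∈ {4, 1, 5, 3}. Their K values: -3, -9, -1, -5. Mean = -4.5.
Difference = -3.4 − (-4.5) = 1.1.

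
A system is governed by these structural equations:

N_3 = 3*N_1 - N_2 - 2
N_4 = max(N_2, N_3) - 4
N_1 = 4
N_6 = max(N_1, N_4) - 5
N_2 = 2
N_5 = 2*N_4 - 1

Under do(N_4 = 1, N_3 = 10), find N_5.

1

The joint intervention fixes N_4 = 1, N_3 = 10, removing each variable's own equation.
N_5 = 2*N_4 - 1  [with N_4=1]  = 1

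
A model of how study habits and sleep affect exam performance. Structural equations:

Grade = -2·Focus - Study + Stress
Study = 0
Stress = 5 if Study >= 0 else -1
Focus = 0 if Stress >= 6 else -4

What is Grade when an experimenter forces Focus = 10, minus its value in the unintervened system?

The intervention breaks the incoming arrows to Focus: Focus = 0 if Stress >= 6 else -4 no longer applies, and Focus = 10.
Stress = 5 if Study >= 0 else -1  [with Study=0]  = 5
Grade = -2·Focus - Study + Stress  [with Focus=10, Study=0, Stress=5]  = -15
Without intervention: Stress = 5 if Study >= 0 else -1  [with Study=0]  = 5; Focus = 0 if Stress >= 6 else -4  [with Stress=5]  = -4; Grade = -2·Focus - Study + Stress  [with Focus=-4, Study=0, Stress=5]  = 13.
Change = -15 − 13 = -28.

-28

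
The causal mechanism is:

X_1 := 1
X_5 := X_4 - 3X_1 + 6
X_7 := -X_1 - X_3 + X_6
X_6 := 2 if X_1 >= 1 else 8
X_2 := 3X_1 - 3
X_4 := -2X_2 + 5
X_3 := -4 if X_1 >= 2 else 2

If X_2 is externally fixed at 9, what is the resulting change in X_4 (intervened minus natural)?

-18

Under do(X_2=9), the mechanism X_2 := 3X_1 - 3 is discarded; X_2 is fixed at 9.
X_4 = -2X_2 + 5  [with X_2=9]  = -13
Without intervention: X_2 = 3X_1 - 3  [with X_1=1]  = 0; X_4 = -2X_2 + 5  [with X_2=0]  = 5.
Change = -13 − 5 = -18.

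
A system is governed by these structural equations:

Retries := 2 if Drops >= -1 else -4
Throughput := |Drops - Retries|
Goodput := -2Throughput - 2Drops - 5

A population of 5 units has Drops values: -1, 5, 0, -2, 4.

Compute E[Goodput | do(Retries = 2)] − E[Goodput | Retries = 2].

1

do(Retries=2) breaks Retries's dependence on Drops. With Retries=2 fixed, Goodput across the units is -9, -21, -9, -9, -17, mean -13.
E[Goodput|Retries=2] averages over only the 4 units with Retries=2 (Drops = -1, 5, 0, 4): Goodput = -9, -21, -9, -17, mean -14.
Difference = -13 − (-14) = 1.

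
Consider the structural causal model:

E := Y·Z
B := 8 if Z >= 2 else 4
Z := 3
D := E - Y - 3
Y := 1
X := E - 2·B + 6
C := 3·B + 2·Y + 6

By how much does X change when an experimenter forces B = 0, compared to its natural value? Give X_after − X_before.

Under do(B=0), the mechanism B := 8 if Z >= 2 else 4 is discarded; B is fixed at 0.
E = Y·Z  [with Y=1, Z=3]  = 3
X = E - 2·B + 6  [with E=3, B=0]  = 9
Without intervention: E = Y·Z  [with Y=1, Z=3]  = 3; B = 8 if Z >= 2 else 4  [with Z=3]  = 8; X = E - 2·B + 6  [with E=3, B=8]  = -7.
Change = 9 − (-7) = 16.

16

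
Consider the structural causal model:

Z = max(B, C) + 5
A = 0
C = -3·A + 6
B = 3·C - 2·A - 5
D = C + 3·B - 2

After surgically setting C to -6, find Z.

do(C=-6) replaces the equation C = -3·A + 6 with the constant C = -6.
B = 3·C - 2·A - 5  [with C=-6, A=0]  = -23
Z = max(B, C) + 5  [with B=-23, C=-6]  = -1

-1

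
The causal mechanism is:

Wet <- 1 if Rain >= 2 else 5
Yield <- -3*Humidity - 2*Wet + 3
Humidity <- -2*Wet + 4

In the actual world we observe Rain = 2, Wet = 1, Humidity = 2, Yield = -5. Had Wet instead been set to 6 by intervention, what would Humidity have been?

The intervention breaks the incoming arrows to Wet: Wet <- 1 if Rain >= 2 else 5 no longer applies, and Wet = 6.
Humidity = -2*Wet + 4  [with Wet=6]  = -8

-8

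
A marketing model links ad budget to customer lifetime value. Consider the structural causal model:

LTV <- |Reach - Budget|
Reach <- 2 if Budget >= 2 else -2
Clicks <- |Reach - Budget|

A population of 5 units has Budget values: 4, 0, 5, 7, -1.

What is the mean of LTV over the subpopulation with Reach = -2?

Conditioning on Reach=-2 selects the 2 unit(s) with Budget ∈ {0, -1}. Their LTV values: 2, 1. Mean = 1.5.

1.5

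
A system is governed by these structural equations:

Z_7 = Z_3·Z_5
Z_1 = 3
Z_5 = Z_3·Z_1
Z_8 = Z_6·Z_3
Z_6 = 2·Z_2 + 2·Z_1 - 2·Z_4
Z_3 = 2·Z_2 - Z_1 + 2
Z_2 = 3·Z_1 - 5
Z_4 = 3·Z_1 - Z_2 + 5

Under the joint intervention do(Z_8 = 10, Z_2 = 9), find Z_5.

Under do(Z_8 = 10, Z_2 = 9), each intervened variable's structural equation is replaced by its fixed value.
Z_3 = 2·Z_2 - Z_1 + 2  [with Z_2=9, Z_1=3]  = 17
Z_5 = Z_3·Z_1  [with Z_3=17, Z_1=3]  = 51

51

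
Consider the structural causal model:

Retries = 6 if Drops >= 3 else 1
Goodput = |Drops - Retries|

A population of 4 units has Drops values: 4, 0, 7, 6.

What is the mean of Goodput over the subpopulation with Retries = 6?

Observing Retries=6 restricts to units where Retries's equation naturally yields 6: Drops ∈ {4, 7, 6}. In that subpopulation Goodput = 2, 1, 0, mean 1.

1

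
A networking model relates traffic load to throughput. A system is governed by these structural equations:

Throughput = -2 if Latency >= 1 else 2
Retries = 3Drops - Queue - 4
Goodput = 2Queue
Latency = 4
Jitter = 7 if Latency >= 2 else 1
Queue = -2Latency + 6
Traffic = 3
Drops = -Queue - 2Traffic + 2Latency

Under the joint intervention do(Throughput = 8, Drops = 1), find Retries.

1

Under do(Throughput = 8, Drops = 1), each intervened variable's structural equation is replaced by its fixed value.
Queue = -2Latency + 6  [with Latency=4]  = -2
Retries = 3Drops - Queue - 4  [with Drops=1, Queue=-2]  = 1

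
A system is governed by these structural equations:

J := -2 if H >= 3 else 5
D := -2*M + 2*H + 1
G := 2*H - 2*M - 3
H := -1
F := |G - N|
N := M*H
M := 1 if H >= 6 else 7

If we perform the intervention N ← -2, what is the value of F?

The intervention breaks the incoming arrows to N: N := M*H no longer applies, and N = -2.
M = 1 if H >= 6 else 7  [with H=-1]  = 7
G = 2*H - 2*M - 3  [with H=-1, M=7]  = -19
F = |G - N|  [with G=-19, N=-2]  = 17

17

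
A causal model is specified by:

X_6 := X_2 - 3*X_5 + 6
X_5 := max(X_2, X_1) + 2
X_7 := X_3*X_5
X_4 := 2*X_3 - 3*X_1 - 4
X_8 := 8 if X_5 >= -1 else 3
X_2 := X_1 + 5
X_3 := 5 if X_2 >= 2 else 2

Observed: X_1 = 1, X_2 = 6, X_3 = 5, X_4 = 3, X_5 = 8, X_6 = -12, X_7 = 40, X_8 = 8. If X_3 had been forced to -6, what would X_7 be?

-48

The intervention breaks the incoming arrows to X_3: X_3 := 5 if X_2 >= 2 else 2 no longer applies, and X_3 = -6.
X_2 = X_1 + 5  [with X_1=1]  = 6
X_5 = max(X_2, X_1) + 2  [with X_2=6, X_1=1]  = 8
X_7 = X_3*X_5  [with X_3=-6, X_5=8]  = -48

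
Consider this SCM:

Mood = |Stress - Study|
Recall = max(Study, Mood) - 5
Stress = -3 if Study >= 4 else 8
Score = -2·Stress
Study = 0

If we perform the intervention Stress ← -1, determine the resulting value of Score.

The intervention breaks the incoming arrows to Stress: Stress = -3 if Study >= 4 else 8 no longer applies, and Stress = -1.
Score = -2·Stress  [with Stress=-1]  = 2

2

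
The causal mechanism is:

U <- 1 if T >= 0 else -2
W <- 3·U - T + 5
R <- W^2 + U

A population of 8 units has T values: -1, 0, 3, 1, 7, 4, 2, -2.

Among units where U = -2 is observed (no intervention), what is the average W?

0.5

Observing U=-2 restricts to units where U's equation naturally yields -2: T ∈ {-1, -2}. In that subpopulation W = 0, 1, mean 0.5.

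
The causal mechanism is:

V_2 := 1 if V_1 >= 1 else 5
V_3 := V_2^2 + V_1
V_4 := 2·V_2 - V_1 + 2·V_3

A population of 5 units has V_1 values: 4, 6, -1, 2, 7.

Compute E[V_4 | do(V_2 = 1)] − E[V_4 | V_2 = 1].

-1.15

The intervention sets V_2=1 in all 5 units regardless of V_1. Recomputing V_4 per unit gives 8, 10, 3, 6, 11; average 7.6.
Conditioning on V_2=1 selects the 4 unit(s) with V_1 ∈ {4, 6, 2, 7}. Their V_4 values: 8, 10, 6, 11. Mean = 8.75.
Difference = 7.6 − 8.75 = -1.15.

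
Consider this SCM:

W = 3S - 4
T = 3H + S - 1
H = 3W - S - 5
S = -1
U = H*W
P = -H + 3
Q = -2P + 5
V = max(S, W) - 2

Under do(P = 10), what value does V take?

Intervening sets P = 10 and removes its equation (P = -H + 3).
No directed path runs from P to V, so V keeps its natural value.
W = 3S - 4  [with S=-1]  = -7
V = max(S, W) - 2  [with S=-1, W=-7]  = -3

-3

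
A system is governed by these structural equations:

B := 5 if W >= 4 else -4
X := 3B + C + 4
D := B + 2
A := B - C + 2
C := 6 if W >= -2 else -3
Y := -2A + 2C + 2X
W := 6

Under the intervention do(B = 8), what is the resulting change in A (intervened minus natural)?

3

do(B=8) replaces the equation B := 5 if W >= 4 else -4 with the constant B = 8.
C = 6 if W >= -2 else -3  [with W=6]  = 6
A = B - C + 2  [with B=8, C=6]  = 4
Without intervention: B = 5 if W >= 4 else -4  [with W=6]  = 5; C = 6 if W >= -2 else -3  [with W=6]  = 6; A = B - C + 2  [with B=5, C=6]  = 1.
Change = 4 − 1 = 3.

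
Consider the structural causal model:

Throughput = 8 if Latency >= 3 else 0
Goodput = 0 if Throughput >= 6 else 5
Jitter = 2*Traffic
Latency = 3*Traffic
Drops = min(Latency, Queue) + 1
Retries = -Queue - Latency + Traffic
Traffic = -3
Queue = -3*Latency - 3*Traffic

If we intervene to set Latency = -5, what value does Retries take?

-22

do(Latency=-5) replaces the equation Latency = 3*Traffic with the constant Latency = -5.
Queue = -3*Latency - 3*Traffic  [with Latency=-5, Traffic=-3]  = 24
Retries = -Queue - Latency + Traffic  [with Queue=24, Latency=-5, Traffic=-3]  = -22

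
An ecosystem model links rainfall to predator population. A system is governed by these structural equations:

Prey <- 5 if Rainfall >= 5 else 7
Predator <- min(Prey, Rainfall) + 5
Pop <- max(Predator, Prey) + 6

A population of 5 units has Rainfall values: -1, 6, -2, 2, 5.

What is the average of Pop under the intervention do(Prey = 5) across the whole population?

Under do(Prey=5), Prey's equation is replaced by Prey=5 for every unit. Per-unit Pop: 11, 16, 11, 13, 16. Mean = 13.4.

13.4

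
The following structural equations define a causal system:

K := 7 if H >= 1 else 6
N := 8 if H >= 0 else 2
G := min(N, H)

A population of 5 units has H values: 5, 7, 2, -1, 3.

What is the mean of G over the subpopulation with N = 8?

4.25

Conditioning on N=8 selects the 4 unit(s) with H ∈ {5, 7, 2, 3}. Their G values: 5, 7, 2, 3. Mean = 4.25.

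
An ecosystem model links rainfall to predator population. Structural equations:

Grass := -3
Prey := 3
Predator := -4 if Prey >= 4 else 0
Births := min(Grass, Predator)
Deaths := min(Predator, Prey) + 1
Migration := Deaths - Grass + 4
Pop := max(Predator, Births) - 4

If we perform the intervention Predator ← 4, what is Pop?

0

The intervention breaks the incoming arrows to Predator: Predator := -4 if Prey >= 4 else 0 no longer applies, and Predator = 4.
Births = min(Grass, Predator)  [with Grass=-3, Predator=4]  = -3
Pop = max(Predator, Births) - 4  [with Predator=4, Births=-3]  = 0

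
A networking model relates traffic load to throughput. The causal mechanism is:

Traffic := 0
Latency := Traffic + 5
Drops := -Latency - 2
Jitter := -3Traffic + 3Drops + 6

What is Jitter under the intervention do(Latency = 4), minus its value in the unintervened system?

3

Under do(Latency=4), the mechanism Latency := Traffic + 5 is discarded; Latency is fixed at 4.
Drops = -Latency - 2  [with Latency=4]  = -6
Jitter = -3Traffic + 3Drops + 6  [with Traffic=0, Drops=-6]  = -12
Without intervention: Latency = Traffic + 5  [with Traffic=0]  = 5; Drops = -Latency - 2  [with Latency=5]  = -7; Jitter = -3Traffic + 3Drops + 6  [with Traffic=0, Drops=-7]  = -15.
Change = -12 − (-15) = 3.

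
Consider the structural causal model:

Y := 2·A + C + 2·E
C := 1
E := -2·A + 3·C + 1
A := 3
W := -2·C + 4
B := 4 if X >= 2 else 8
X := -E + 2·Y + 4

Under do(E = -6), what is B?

8

The intervention breaks the incoming arrows to E: E := -2·A + 3·C + 1 no longer applies, and E = -6.
Y = 2·A + C + 2·E  [with A=3, C=1, E=-6]  = -5
X = -E + 2·Y + 4  [with E=-6, Y=-5]  = 0
B = 4 if X >= 2 else 8  [with X=0]  = 8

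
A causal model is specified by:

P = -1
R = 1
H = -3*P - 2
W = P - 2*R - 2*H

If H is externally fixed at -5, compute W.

The intervention breaks the incoming arrows to H: H = -3*P - 2 no longer applies, and H = -5.
W = P - 2*R - 2*H  [with P=-1, R=1, H=-5]  = 7

7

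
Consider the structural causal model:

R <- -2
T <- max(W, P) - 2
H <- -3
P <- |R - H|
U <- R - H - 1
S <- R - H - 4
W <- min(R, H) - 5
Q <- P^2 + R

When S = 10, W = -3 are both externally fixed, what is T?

Under do(S = 10, W = -3), each intervened variable's structural equation is replaced by its fixed value.
P = |R - H|  [with R=-2, H=-3]  = 1
T = max(W, P) - 2  [with W=-3, P=1]  = -1

-1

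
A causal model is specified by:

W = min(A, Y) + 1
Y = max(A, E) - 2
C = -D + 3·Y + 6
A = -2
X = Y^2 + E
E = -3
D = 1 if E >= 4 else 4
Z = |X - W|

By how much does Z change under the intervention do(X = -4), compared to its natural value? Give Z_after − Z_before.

-15

do(X=-4) replaces the equation X = Y^2 + E with the constant X = -4.
Y = max(A, E) - 2  [with A=-2, E=-3]  = -4
W = min(A, Y) + 1  [with A=-2, Y=-4]  = -3
Z = |X - W|  [with X=-4, W=-3]  = 1
Without intervention: Y = max(A, E) - 2  [with A=-2, E=-3]  = -4; W = min(A, Y) + 1  [with A=-2, Y=-4]  = -3; X = Y^2 + E  [with Y=-4, E=-3]  = 13; Z = |X - W|  [with X=13, W=-3]  = 16.
Change = 1 − 16 = -15.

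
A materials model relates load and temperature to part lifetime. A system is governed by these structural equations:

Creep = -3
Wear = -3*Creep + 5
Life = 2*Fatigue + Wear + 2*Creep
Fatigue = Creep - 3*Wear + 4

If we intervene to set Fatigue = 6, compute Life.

The intervention breaks the incoming arrows to Fatigue: Fatigue = Creep - 3*Wear + 4 no longer applies, and Fatigue = 6.
Wear = -3*Creep + 5  [with Creep=-3]  = 14
Life = 2*Fatigue + Wear + 2*Creep  [with Fatigue=6, Wear=14, Creep=-3]  = 20

20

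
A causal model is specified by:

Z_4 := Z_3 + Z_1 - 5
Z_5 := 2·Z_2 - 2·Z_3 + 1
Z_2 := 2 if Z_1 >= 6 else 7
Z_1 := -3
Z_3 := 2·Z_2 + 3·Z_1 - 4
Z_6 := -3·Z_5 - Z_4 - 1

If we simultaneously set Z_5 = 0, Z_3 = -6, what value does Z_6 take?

The joint intervention fixes Z_5 = 0, Z_3 = -6, removing each variable's own equation.
Z_4 = Z_3 + Z_1 - 5  [with Z_3=-6, Z_1=-3]  = -14
Z_6 = -3·Z_5 - Z_4 - 1  [with Z_5=0, Z_4=-14]  = 13

13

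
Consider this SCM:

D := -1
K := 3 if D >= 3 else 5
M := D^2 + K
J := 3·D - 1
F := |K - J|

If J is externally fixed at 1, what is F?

4

Intervening sets J = 1 and removes its equation (J := 3·D - 1).
K = 3 if D >= 3 else 5  [with D=-1]  = 5
F = |K - J|  [with K=5, J=1]  = 4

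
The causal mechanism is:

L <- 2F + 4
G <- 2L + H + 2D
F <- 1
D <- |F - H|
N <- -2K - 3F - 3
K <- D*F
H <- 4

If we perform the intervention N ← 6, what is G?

Intervening sets N = 6 and removes its equation (N <- -2K - 3F - 3).
Since G is not a descendant of the intervened variable, it is unaffected.
D = |F - H|  [with F=1, H=4]  = 3
L = 2F + 4  [with F=1]  = 6
G = 2L + H + 2D  [with L=6, H=4, D=3]  = 22

22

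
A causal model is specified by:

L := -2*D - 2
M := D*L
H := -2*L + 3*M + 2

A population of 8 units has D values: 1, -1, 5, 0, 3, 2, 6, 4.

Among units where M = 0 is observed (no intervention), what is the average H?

4

Observing M=0 restricts to units where M's equation naturally yields 0: D ∈ {-1, 0}. In that subpopulation H = 2, 6, mean 4.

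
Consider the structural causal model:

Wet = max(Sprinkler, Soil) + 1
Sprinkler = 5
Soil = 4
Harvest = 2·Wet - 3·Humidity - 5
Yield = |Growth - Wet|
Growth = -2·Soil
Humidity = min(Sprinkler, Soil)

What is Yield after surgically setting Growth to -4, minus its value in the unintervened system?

Under do(Growth=-4), the mechanism Growth = -2·Soil is discarded; Growth is fixed at -4.
Wet = max(Sprinkler, Soil) + 1  [with Sprinkler=5, Soil=4]  = 6
Yield = |Growth - Wet|  [with Growth=-4, Wet=6]  = 10
Without intervention: Wet = max(Sprinkler, Soil) + 1  [with Sprinkler=5, Soil=4]  = 6; Growth = -2·Soil  [with Soil=4]  = -8; Yield = |Growth - Wet|  [with Growth=-8, Wet=6]  = 14.
Change = 10 − 14 = -4.

-4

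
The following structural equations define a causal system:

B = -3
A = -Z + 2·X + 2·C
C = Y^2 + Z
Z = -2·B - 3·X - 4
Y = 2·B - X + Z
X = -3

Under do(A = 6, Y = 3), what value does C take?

Setting A = 6, Y = 3 by intervention discards those variables' equations.
Z = -2·B - 3·X - 4  [with B=-3, X=-3]  = 11
C = Y^2 + Z  [with Y=3, Z=11]  = 20

20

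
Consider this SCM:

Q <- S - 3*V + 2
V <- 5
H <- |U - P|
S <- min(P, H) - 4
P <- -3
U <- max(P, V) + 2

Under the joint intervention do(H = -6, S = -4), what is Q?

The joint intervention fixes H = -6, S = -4, removing each variable's own equation.
Q = S - 3*V + 2  [with S=-4, V=5]  = -17

-17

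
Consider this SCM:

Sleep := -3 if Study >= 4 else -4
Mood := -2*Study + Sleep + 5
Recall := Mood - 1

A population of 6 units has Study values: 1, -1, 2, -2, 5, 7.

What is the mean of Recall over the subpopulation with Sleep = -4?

0

Observing Sleep=-4 restricts to units where Sleep's equation naturally yields -4: Study ∈ {1, -1, 2, -2}. In that subpopulation Recall = -2, 2, -4, 4, mean 0.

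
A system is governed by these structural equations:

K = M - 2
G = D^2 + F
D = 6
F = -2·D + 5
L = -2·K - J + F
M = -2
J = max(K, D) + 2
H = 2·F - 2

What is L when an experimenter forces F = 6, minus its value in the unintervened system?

13

do(F=6) replaces the equation F = -2·D + 5 with the constant F = 6.
K = M - 2  [with M=-2]  = -4
J = max(K, D) + 2  [with K=-4, D=6]  = 8
L = -2·K - J + F  [with K=-4, J=8, F=6]  = 6
Without intervention: K = M - 2  [with M=-2]  = -4; J = max(K, D) + 2  [with K=-4, D=6]  = 8; F = -2·D + 5  [with D=6]  = -7; L = -2·K - J + F  [with K=-4, J=8, F=-7]  = -7.
Change = 6 − (-7) = 13.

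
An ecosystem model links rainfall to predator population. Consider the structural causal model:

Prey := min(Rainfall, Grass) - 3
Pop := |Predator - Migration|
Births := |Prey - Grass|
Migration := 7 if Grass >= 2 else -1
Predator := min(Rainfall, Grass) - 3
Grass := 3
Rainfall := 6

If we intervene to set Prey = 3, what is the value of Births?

do(Prey=3) replaces the equation Prey := min(Rainfall, Grass) - 3 with the constant Prey = 3.
Births = |Prey - Grass|  [with Prey=3, Grass=3]  = 0

0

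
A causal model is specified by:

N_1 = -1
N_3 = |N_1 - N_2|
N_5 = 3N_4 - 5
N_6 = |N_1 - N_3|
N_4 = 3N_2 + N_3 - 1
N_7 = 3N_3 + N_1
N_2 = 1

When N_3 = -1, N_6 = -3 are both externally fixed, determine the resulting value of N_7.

Under do(N_3 = -1, N_6 = -3), each intervened variable's structural equation is replaced by its fixed value.
N_7 = 3N_3 + N_1  [with N_3=-1, N_1=-1]  = -4

-4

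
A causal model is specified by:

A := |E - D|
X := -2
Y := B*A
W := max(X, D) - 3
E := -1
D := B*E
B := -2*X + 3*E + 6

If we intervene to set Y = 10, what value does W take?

-5

Intervening sets Y = 10 and removes its equation (Y := B*A).
No directed path runs from Y to W, so W keeps its natural value.
B = -2*X + 3*E + 6  [with X=-2, E=-1]  = 7
D = B*E  [with B=7, E=-1]  = -7
W = max(X, D) - 3  [with X=-2, D=-7]  = -5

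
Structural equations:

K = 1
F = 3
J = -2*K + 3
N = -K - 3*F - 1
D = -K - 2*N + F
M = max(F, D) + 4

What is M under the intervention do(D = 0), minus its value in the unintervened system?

-21

Intervening sets D = 0 and removes its equation (D = -K - 2*N + F).
M = max(F, D) + 4  [with F=3, D=0]  = 7
Without intervention: N = -K - 3*F - 1  [with K=1, F=3]  = -11; D = -K - 2*N + F  [with K=1, N=-11, F=3]  = 24; M = max(F, D) + 4  [with F=3, D=24]  = 28.
Change = 7 − 28 = -21.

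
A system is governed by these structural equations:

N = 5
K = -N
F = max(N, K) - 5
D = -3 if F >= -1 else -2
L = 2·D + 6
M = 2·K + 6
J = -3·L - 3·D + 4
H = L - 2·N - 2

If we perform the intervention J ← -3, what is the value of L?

The intervention breaks the incoming arrows to J: J = -3·L - 3·D + 4 no longer applies, and J = -3.
L is not downstream of the intervention, so its value is determined by the original equations.
K = -N  [with N=5]  = -5
F = max(N, K) - 5  [with N=5, K=-5]  = 0
D = -3 if F >= -1 else -2  [with F=0]  = -3
L = 2·D + 6  [with D=-3]  = 0

0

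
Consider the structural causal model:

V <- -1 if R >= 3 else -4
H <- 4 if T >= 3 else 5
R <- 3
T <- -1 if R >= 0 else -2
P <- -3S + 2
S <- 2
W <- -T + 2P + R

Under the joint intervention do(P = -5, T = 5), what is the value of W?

-12

The joint intervention fixes P = -5, T = 5, removing each variable's own equation.
W = -T + 2P + R  [with T=5, P=-5, R=3]  = -12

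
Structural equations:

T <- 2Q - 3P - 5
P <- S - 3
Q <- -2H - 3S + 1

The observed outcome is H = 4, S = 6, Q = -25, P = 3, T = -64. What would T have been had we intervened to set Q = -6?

-26

do(Q=-6) replaces the equation Q <- -2H - 3S + 1 with the constant Q = -6.
P = S - 3  [with S=6]  = 3
T = 2Q - 3P - 5  [with Q=-6, P=3]  = -26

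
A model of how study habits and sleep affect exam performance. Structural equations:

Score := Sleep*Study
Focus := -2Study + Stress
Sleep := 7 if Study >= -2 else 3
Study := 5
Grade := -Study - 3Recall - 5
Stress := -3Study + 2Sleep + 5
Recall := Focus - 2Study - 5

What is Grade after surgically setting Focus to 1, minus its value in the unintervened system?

-21

The intervention breaks the incoming arrows to Focus: Focus := -2Study + Stress no longer applies, and Focus = 1.
Recall = Focus - 2Study - 5  [with Focus=1, Study=5]  = -14
Grade = -Study - 3Recall - 5  [with Study=5, Recall=-14]  = 32
Without intervention: Sleep = 7 if Study >= -2 else 3  [with Study=5]  = 7; Stress = -3Study + 2Sleep + 5  [with Study=5, Sleep=7]  = 4; Focus = -2Study + Stress  [with Study=5, Stress=4]  = -6; Recall = Focus - 2Study - 5  [with Focus=-6, Study=5]  = -21; Grade = -Study - 3Recall - 5  [with Study=5, Recall=-21]  = 53.
Change = 32 − 53 = -21.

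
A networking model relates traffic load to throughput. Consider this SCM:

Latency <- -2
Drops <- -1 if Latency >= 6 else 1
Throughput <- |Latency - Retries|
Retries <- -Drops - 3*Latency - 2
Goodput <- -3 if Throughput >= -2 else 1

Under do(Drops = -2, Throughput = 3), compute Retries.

The joint intervention fixes Drops = -2, Throughput = 3, removing each variable's own equation.
Retries = -Drops - 3*Latency - 2  [with Drops=-2, Latency=-2]  = 6

6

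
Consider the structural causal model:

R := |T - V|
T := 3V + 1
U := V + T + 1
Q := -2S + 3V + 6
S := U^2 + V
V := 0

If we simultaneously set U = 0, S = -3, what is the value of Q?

12

The joint intervention fixes U = 0, S = -3, removing each variable's own equation.
Q = -2S + 3V + 6  [with S=-3, V=0]  = 12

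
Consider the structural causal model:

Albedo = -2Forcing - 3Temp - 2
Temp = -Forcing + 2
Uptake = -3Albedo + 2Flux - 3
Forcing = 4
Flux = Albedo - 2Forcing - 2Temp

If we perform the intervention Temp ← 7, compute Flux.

-53

Under do(Temp=7), the mechanism Temp = -Forcing + 2 is discarded; Temp is fixed at 7.
Albedo = -2Forcing - 3Temp - 2  [with Forcing=4, Temp=7]  = -31
Flux = Albedo - 2Forcing - 2Temp  [with Albedo=-31, Forcing=4, Temp=7]  = -53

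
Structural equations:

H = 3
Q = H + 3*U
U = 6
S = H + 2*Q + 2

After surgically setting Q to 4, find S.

13

The intervention breaks the incoming arrows to Q: Q = H + 3*U no longer applies, and Q = 4.
S = H + 2*Q + 2  [with H=3, Q=4]  = 13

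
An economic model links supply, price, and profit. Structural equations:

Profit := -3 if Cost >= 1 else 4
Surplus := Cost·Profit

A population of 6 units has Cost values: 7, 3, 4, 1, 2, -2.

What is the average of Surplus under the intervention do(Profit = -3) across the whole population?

-7.5

The intervention sets Profit=-3 in all 6 units regardless of Cost. Recomputing Surplus per unit gives -21, -9, -12, -3, -6, 6; average -7.5.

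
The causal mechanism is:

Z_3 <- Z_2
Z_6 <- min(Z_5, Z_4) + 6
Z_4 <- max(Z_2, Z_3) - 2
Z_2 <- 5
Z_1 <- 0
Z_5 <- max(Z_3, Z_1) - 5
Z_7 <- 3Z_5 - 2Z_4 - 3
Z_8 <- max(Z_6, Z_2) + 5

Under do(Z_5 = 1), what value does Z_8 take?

12

do(Z_5=1) replaces the equation Z_5 <- max(Z_3, Z_1) - 5 with the constant Z_5 = 1.
Z_3 = Z_2  [with Z_2=5]  = 5
Z_4 = max(Z_2, Z_3) - 2  [with Z_2=5, Z_3=5]  = 3
Z_6 = min(Z_5, Z_4) + 6  [with Z_5=1, Z_4=3]  = 7
Z_8 = max(Z_6, Z_2) + 5  [with Z_6=7, Z_2=5]  = 12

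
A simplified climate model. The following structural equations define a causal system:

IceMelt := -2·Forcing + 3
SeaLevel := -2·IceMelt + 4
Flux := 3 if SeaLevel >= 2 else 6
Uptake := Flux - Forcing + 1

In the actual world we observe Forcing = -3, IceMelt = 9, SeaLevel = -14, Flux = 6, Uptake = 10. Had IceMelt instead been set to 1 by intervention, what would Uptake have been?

7

do(IceMelt=1) replaces the equation IceMelt := -2·Forcing + 3 with the constant IceMelt = 1.
SeaLevel = -2·IceMelt + 4  [with IceMelt=1]  = 2
Flux = 3 if SeaLevel >= 2 else 6  [with SeaLevel=2]  = 3
Uptake = Flux - Forcing + 1  [with Flux=3, Forcing=-3]  = 7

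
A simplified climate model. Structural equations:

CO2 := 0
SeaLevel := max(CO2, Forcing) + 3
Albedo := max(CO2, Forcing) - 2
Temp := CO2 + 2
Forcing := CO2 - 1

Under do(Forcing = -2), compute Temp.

The intervention breaks the incoming arrows to Forcing: Forcing := CO2 - 1 no longer applies, and Forcing = -2.
Since Temp is not a descendant of the intervened variable, it is unaffected.
Temp = CO2 + 2  [with CO2=0]  = 2

2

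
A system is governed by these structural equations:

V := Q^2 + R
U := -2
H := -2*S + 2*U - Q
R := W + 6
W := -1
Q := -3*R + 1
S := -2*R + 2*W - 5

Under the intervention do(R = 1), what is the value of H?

The intervention breaks the incoming arrows to R: R := W + 6 no longer applies, and R = 1.
Q = -3*R + 1  [with R=1]  = -2
S = -2*R + 2*W - 5  [with R=1, W=-1]  = -9
H = -2*S + 2*U - Q  [with S=-9, U=-2, Q=-2]  = 16

16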